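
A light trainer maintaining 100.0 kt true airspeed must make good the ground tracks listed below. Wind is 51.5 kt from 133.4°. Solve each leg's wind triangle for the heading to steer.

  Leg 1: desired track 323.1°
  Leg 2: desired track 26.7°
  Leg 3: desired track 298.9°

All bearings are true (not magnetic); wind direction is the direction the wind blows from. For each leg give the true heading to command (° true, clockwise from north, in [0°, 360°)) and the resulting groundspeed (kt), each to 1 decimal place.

Leg 1: heading=328.1°, groundspeed=150.4 kt
Leg 2: heading=56.3°, groundspeed=101.8 kt
Leg 3: heading=291.5°, groundspeed=149.0 kt

Leg 1: desired track 323.1°; wind correction +5.0° → command heading 328.1°, groundspeed 150.4 kt
Leg 2: desired track 26.7°; wind correction +29.6° → command heading 56.3°, groundspeed 101.8 kt
Leg 3: desired track 298.9°; wind correction -7.4° → command heading 291.5°, groundspeed 149.0 kt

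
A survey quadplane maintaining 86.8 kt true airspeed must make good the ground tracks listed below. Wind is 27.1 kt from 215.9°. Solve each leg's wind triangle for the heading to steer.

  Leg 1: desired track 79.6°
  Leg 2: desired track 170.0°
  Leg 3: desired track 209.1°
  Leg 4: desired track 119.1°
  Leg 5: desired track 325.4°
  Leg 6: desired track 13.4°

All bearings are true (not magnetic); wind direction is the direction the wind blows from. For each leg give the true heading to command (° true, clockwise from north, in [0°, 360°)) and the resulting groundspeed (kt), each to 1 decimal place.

Leg 1: heading=92.1°, groundspeed=104.3 kt
Leg 2: heading=183.0°, groundspeed=65.7 kt
Leg 3: heading=211.2°, groundspeed=59.8 kt
Leg 4: heading=137.2°, groundspeed=85.7 kt
Leg 5: heading=308.3°, groundspeed=92.0 kt
Leg 6: heading=6.5°, groundspeed=111.2 kt

Leg 1: desired track 79.6°; wind correction +12.5° → command heading 92.1°, groundspeed 104.3 kt
Leg 2: desired track 170.0°; wind correction +13.0° → command heading 183.0°, groundspeed 65.7 kt
Leg 3: desired track 209.1°; wind correction +2.1° → command heading 211.2°, groundspeed 59.8 kt
Leg 4: desired track 119.1°; wind correction +18.1° → command heading 137.2°, groundspeed 85.7 kt
Leg 5: desired track 325.4°; wind correction -17.1° → command heading 308.3°, groundspeed 92.0 kt
Leg 6: desired track 13.4°; wind correction -6.9° → command heading 6.5°, groundspeed 111.2 kt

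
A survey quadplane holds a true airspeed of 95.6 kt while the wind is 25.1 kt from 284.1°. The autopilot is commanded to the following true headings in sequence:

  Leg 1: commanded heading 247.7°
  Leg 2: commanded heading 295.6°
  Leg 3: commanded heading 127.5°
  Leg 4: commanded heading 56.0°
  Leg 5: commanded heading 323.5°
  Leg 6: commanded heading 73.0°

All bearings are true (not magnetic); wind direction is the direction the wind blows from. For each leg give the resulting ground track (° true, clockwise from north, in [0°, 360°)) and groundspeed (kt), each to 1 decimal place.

Leg 1: heading 247.7°; drift -11.2° → track 236.5°, groundspeed 76.9 kt
Leg 2: heading 295.6°; drift +4.0° → track 299.6°, groundspeed 71.2 kt
Leg 3: heading 127.5°; drift -4.8° → track 122.7°, groundspeed 119.1 kt
Leg 4: heading 56.0°; drift +9.4° → track 65.4°, groundspeed 113.9 kt
Leg 5: heading 323.5°; drift +11.8° → track 335.3°, groundspeed 77.9 kt
Leg 6: heading 73.0°; drift +6.3° → track 79.3°, groundspeed 117.8 kt

Leg 1: track=236.5°, groundspeed=76.9 kt
Leg 2: track=299.6°, groundspeed=71.2 kt
Leg 3: track=122.7°, groundspeed=119.1 kt
Leg 4: track=65.4°, groundspeed=113.9 kt
Leg 5: track=335.3°, groundspeed=77.9 kt
Leg 6: track=79.3°, groundspeed=117.8 kt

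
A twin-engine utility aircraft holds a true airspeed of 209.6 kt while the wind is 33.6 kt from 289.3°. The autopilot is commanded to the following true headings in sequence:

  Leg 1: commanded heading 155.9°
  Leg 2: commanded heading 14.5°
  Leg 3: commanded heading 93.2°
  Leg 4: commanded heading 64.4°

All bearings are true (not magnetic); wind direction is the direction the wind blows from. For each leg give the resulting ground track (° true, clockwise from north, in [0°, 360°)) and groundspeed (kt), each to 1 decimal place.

Leg 1: heading 155.9°; drift -6.0° → track 149.9°, groundspeed 234.0 kt
Leg 2: heading 14.5°; drift +9.2° → track 23.7°, groundspeed 209.5 kt
Leg 3: heading 93.2°; drift +2.2° → track 95.4°, groundspeed 242.1 kt
Leg 4: heading 64.4°; drift +5.8° → track 70.2°, groundspeed 234.6 kt

Leg 1: track=149.9°, groundspeed=234.0 kt
Leg 2: track=23.7°, groundspeed=209.5 kt
Leg 3: track=95.4°, groundspeed=242.1 kt
Leg 4: track=70.2°, groundspeed=234.6 kt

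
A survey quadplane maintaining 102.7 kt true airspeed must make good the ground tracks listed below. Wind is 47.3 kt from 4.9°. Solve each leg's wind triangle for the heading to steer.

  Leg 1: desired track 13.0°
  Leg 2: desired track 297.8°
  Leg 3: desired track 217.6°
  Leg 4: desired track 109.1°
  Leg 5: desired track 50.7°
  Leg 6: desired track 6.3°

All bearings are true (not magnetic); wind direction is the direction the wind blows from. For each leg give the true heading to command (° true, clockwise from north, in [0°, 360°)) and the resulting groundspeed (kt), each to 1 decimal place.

Leg 1: desired track 13.0°; wind correction -3.7° → command heading 9.3°, groundspeed 55.7 kt
Leg 2: desired track 297.8°; wind correction +25.1° → command heading 322.9°, groundspeed 74.6 kt
Leg 3: desired track 217.6°; wind correction +14.4° → command heading 232.0°, groundspeed 139.3 kt
Leg 4: desired track 109.1°; wind correction -26.5° → command heading 82.6°, groundspeed 103.5 kt
Leg 5: desired track 50.7°; wind correction -19.3° → command heading 31.4°, groundspeed 64.0 kt
Leg 6: desired track 6.3°; wind correction -0.6° → command heading 5.7°, groundspeed 55.4 kt

Leg 1: heading=9.3°, groundspeed=55.7 kt
Leg 2: heading=322.9°, groundspeed=74.6 kt
Leg 3: heading=232.0°, groundspeed=139.3 kt
Leg 4: heading=82.6°, groundspeed=103.5 kt
Leg 5: heading=31.4°, groundspeed=64.0 kt
Leg 6: heading=5.7°, groundspeed=55.4 kt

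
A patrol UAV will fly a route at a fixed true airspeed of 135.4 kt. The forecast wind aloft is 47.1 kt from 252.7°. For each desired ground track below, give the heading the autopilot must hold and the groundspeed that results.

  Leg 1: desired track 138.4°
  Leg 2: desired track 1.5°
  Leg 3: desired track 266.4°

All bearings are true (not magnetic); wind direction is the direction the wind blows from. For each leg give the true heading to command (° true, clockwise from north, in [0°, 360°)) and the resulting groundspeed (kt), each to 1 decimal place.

Leg 1: heading=156.9°, groundspeed=147.8 kt
Leg 2: heading=342.3°, groundspeed=143.0 kt
Leg 3: heading=261.7°, groundspeed=89.2 kt

Leg 1: desired track 138.4°; wind correction +18.5° → command heading 156.9°, groundspeed 147.8 kt
Leg 2: desired track 1.5°; wind correction -19.2° → command heading 342.3°, groundspeed 143.0 kt
Leg 3: desired track 266.4°; wind correction -4.7° → command heading 261.7°, groundspeed 89.2 kt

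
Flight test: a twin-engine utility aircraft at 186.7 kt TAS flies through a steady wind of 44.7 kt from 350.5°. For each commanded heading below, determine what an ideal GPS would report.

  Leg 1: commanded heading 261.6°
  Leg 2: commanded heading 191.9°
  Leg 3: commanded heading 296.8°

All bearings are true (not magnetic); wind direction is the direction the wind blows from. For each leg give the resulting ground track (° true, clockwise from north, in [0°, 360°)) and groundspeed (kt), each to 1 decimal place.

Leg 1: heading 261.6°; drift -13.5° → track 248.1°, groundspeed 191.1 kt
Leg 2: heading 191.9°; drift -4.1° → track 187.8°, groundspeed 228.9 kt
Leg 3: heading 296.8°; drift -12.7° → track 284.1°, groundspeed 164.2 kt

Leg 1: track=248.1°, groundspeed=191.1 kt
Leg 2: track=187.8°, groundspeed=228.9 kt
Leg 3: track=284.1°, groundspeed=164.2 kt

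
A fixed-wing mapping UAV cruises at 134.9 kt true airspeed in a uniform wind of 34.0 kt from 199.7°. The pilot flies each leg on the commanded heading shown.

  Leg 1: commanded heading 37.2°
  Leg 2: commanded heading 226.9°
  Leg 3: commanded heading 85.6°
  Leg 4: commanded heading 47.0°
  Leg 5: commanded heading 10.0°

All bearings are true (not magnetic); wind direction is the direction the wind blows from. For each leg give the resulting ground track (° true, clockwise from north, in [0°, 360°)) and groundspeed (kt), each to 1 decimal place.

Leg 1: track=33.7°, groundspeed=167.6 kt
Leg 2: track=235.3°, groundspeed=105.8 kt
Leg 3: track=73.8°, groundspeed=152.0 kt
Leg 4: track=41.6°, groundspeed=165.8 kt
Leg 5: track=11.9°, groundspeed=168.5 kt

Leg 1: heading 37.2°; drift -3.5° → track 33.7°, groundspeed 167.6 kt
Leg 2: heading 226.9°; drift +8.4° → track 235.3°, groundspeed 105.8 kt
Leg 3: heading 85.6°; drift -11.8° → track 73.8°, groundspeed 152.0 kt
Leg 4: heading 47.0°; drift -5.4° → track 41.6°, groundspeed 165.8 kt
Leg 5: heading 10.0°; drift +1.9° → track 11.9°, groundspeed 168.5 kt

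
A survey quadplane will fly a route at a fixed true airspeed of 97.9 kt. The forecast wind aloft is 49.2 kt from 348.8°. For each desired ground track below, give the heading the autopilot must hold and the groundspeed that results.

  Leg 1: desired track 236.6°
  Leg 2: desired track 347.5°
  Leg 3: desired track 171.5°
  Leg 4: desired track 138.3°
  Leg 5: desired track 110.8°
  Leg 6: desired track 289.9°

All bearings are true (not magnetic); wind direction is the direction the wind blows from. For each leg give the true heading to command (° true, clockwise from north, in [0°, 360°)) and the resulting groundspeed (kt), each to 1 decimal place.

Leg 1: heading=264.3°, groundspeed=105.2 kt
Leg 2: heading=348.2°, groundspeed=48.7 kt
Leg 3: heading=172.9°, groundspeed=147.0 kt
Leg 4: heading=123.5°, groundspeed=137.1 kt
Leg 5: heading=85.6°, groundspeed=114.6 kt
Leg 6: heading=315.4°, groundspeed=63.0 kt

Leg 1: desired track 236.6°; wind correction +27.7° → command heading 264.3°, groundspeed 105.2 kt
Leg 2: desired track 347.5°; wind correction +0.7° → command heading 348.2°, groundspeed 48.7 kt
Leg 3: desired track 171.5°; wind correction +1.4° → command heading 172.9°, groundspeed 147.0 kt
Leg 4: desired track 138.3°; wind correction -14.8° → command heading 123.5°, groundspeed 137.1 kt
Leg 5: desired track 110.8°; wind correction -25.2° → command heading 85.6°, groundspeed 114.6 kt
Leg 6: desired track 289.9°; wind correction +25.5° → command heading 315.4°, groundspeed 63.0 kt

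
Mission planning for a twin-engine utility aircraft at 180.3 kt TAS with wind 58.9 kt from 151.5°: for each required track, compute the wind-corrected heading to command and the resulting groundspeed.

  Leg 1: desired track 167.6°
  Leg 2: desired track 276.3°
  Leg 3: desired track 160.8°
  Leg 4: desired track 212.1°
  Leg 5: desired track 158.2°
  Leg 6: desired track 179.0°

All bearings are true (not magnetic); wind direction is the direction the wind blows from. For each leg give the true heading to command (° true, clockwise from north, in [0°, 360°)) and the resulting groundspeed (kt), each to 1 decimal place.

Leg 1: desired track 167.6°; wind correction -5.2° → command heading 162.4°, groundspeed 123.0 kt
Leg 2: desired track 276.3°; wind correction -15.6° → command heading 260.7°, groundspeed 207.3 kt
Leg 3: desired track 160.8°; wind correction -3.0° → command heading 157.8°, groundspeed 121.9 kt
Leg 4: desired track 212.1°; wind correction -16.5° → command heading 195.6°, groundspeed 143.9 kt
Leg 5: desired track 158.2°; wind correction -2.2° → command heading 156.0°, groundspeed 121.7 kt
Leg 6: desired track 179.0°; wind correction -8.7° → command heading 170.3°, groundspeed 126.0 kt

Leg 1: heading=162.4°, groundspeed=123.0 kt
Leg 2: heading=260.7°, groundspeed=207.3 kt
Leg 3: heading=157.8°, groundspeed=121.9 kt
Leg 4: heading=195.6°, groundspeed=143.9 kt
Leg 5: heading=156.0°, groundspeed=121.7 kt
Leg 6: heading=170.3°, groundspeed=126.0 kt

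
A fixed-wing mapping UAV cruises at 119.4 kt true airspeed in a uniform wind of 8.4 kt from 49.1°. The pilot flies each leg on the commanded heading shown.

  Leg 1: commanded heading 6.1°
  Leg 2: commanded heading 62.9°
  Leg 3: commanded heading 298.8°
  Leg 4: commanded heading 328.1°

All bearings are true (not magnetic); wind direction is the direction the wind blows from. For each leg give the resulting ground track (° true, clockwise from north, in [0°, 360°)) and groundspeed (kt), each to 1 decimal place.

Leg 1: heading 6.1°; drift -2.9° → track 3.2°, groundspeed 113.4 kt
Leg 2: heading 62.9°; drift +1.0° → track 63.9°, groundspeed 111.3 kt
Leg 3: heading 298.8°; drift -3.7° → track 295.1°, groundspeed 122.6 kt
Leg 4: heading 328.1°; drift -4.0° → track 324.1°, groundspeed 118.4 kt

Leg 1: track=3.2°, groundspeed=113.4 kt
Leg 2: track=63.9°, groundspeed=111.3 kt
Leg 3: track=295.1°, groundspeed=122.6 kt
Leg 4: track=324.1°, groundspeed=118.4 kt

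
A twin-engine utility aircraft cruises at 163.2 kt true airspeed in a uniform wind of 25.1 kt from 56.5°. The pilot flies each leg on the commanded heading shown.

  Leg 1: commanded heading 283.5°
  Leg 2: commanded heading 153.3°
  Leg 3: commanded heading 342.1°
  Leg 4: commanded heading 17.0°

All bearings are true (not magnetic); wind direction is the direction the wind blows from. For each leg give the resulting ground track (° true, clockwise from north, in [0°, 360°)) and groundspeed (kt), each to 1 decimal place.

Leg 1: track=277.7°, groundspeed=181.3 kt
Leg 2: track=161.8°, groundspeed=168.0 kt
Leg 3: track=333.3°, groundspeed=158.3 kt
Leg 4: track=10.7°, groundspeed=144.7 kt

Leg 1: heading 283.5°; drift -5.8° → track 277.7°, groundspeed 181.3 kt
Leg 2: heading 153.3°; drift +8.5° → track 161.8°, groundspeed 168.0 kt
Leg 3: heading 342.1°; drift -8.8° → track 333.3°, groundspeed 158.3 kt
Leg 4: heading 17.0°; drift -6.3° → track 10.7°, groundspeed 144.7 kt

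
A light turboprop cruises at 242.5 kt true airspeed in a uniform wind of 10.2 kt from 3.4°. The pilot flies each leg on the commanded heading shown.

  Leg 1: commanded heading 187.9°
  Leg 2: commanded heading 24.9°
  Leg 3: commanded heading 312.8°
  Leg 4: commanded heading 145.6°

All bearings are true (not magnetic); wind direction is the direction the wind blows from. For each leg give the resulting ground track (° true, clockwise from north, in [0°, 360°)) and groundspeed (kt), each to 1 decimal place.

Leg 1: heading 187.9°; drift -0.2° → track 187.7°, groundspeed 252.7 kt
Leg 2: heading 24.9°; drift +0.9° → track 25.8°, groundspeed 233.0 kt
Leg 3: heading 312.8°; drift -1.9° → track 310.9°, groundspeed 236.2 kt
Leg 4: heading 145.6°; drift +1.4° → track 147.0°, groundspeed 250.6 kt

Leg 1: track=187.7°, groundspeed=252.7 kt
Leg 2: track=25.8°, groundspeed=233.0 kt
Leg 3: track=310.9°, groundspeed=236.2 kt
Leg 4: track=147.0°, groundspeed=250.6 kt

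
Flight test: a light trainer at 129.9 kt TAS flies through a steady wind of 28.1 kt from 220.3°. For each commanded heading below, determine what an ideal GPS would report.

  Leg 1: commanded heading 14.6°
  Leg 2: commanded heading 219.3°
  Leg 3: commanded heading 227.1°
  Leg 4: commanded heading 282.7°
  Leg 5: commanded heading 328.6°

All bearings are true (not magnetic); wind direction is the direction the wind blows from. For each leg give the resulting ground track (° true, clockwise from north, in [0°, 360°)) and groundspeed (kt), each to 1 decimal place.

Leg 1: heading 14.6°; drift +4.5° → track 19.1°, groundspeed 155.7 kt
Leg 2: heading 219.3°; drift -0.3° → track 219.0°, groundspeed 101.8 kt
Leg 3: heading 227.1°; drift +1.9° → track 229.0°, groundspeed 102.1 kt
Leg 4: heading 282.7°; drift +12.0° → track 294.7°, groundspeed 119.5 kt
Leg 5: heading 328.6°; drift +10.9° → track 339.5°, groundspeed 141.3 kt

Leg 1: track=19.1°, groundspeed=155.7 kt
Leg 2: track=219.0°, groundspeed=101.8 kt
Leg 3: track=229.0°, groundspeed=102.1 kt
Leg 4: track=294.7°, groundspeed=119.5 kt
Leg 5: track=339.5°, groundspeed=141.3 kt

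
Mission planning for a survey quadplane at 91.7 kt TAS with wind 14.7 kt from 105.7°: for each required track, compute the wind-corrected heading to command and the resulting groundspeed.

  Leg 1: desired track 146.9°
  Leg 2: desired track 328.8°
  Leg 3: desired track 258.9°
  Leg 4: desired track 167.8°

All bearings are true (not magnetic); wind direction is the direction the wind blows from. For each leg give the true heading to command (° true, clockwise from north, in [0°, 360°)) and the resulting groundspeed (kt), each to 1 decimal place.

Leg 1: desired track 146.9°; wind correction -6.1° → command heading 140.8°, groundspeed 80.1 kt
Leg 2: desired track 328.8°; wind correction +6.3° → command heading 335.1°, groundspeed 101.9 kt
Leg 3: desired track 258.9°; wind correction -4.1° → command heading 254.8°, groundspeed 104.6 kt
Leg 4: desired track 167.8°; wind correction -8.1° → command heading 159.7°, groundspeed 83.9 kt

Leg 1: heading=140.8°, groundspeed=80.1 kt
Leg 2: heading=335.1°, groundspeed=101.9 kt
Leg 3: heading=254.8°, groundspeed=104.6 kt
Leg 4: heading=159.7°, groundspeed=83.9 kt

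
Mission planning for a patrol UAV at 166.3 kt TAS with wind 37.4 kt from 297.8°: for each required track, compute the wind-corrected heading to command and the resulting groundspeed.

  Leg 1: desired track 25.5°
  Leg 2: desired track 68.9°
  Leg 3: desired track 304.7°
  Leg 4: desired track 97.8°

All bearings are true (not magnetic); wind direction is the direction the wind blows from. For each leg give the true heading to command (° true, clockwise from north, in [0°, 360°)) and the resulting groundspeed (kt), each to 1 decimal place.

Leg 1: desired track 25.5°; wind correction -13.0° → command heading 12.5°, groundspeed 160.5 kt
Leg 2: desired track 68.9°; wind correction -9.8° → command heading 59.1°, groundspeed 188.5 kt
Leg 3: desired track 304.7°; wind correction -1.5° → command heading 303.2°, groundspeed 129.1 kt
Leg 4: desired track 97.8°; wind correction -4.4° → command heading 93.4°, groundspeed 201.0 kt

Leg 1: heading=12.5°, groundspeed=160.5 kt
Leg 2: heading=59.1°, groundspeed=188.5 kt
Leg 3: heading=303.2°, groundspeed=129.1 kt
Leg 4: heading=93.4°, groundspeed=201.0 kt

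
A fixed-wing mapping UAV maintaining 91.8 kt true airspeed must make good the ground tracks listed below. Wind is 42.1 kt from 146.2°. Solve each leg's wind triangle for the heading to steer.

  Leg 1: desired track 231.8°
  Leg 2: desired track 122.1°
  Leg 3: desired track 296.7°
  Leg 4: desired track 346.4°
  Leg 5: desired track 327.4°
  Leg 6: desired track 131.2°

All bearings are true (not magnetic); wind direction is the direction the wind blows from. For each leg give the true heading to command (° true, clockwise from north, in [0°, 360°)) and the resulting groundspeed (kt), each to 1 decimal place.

Leg 1: desired track 231.8°; wind correction -27.2° → command heading 204.6°, groundspeed 78.4 kt
Leg 2: desired track 122.1°; wind correction +10.8° → command heading 132.9°, groundspeed 51.7 kt
Leg 3: desired track 296.7°; wind correction -13.1° → command heading 283.6°, groundspeed 126.1 kt
Leg 4: desired track 346.4°; wind correction +9.1° → command heading 355.5°, groundspeed 130.2 kt
Leg 5: desired track 327.4°; wind correction +0.6° → command heading 328.0°, groundspeed 133.9 kt
Leg 6: desired track 131.2°; wind correction +6.8° → command heading 138.0°, groundspeed 50.5 kt

Leg 1: heading=204.6°, groundspeed=78.4 kt
Leg 2: heading=132.9°, groundspeed=51.7 kt
Leg 3: heading=283.6°, groundspeed=126.1 kt
Leg 4: heading=355.5°, groundspeed=130.2 kt
Leg 5: heading=328.0°, groundspeed=133.9 kt
Leg 6: heading=138.0°, groundspeed=50.5 kt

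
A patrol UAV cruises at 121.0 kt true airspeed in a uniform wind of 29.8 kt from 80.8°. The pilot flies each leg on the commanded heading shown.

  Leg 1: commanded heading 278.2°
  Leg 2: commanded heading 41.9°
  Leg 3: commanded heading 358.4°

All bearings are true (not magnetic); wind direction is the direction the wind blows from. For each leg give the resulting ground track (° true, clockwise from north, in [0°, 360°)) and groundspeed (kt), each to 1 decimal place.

Leg 1: track=274.8°, groundspeed=149.7 kt
Leg 2: track=31.1°, groundspeed=99.6 kt
Leg 3: track=344.2°, groundspeed=120.7 kt

Leg 1: heading 278.2°; drift -3.4° → track 274.8°, groundspeed 149.7 kt
Leg 2: heading 41.9°; drift -10.8° → track 31.1°, groundspeed 99.6 kt
Leg 3: heading 358.4°; drift -14.2° → track 344.2°, groundspeed 120.7 kt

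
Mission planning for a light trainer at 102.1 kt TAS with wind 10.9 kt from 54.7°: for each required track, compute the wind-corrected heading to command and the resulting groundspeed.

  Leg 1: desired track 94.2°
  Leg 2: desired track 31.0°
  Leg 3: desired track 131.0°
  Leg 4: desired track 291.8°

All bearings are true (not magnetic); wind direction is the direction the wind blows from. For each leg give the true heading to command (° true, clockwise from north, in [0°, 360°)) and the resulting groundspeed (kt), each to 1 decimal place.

Leg 1: heading=90.3°, groundspeed=93.5 kt
Leg 2: heading=33.5°, groundspeed=92.0 kt
Leg 3: heading=125.0°, groundspeed=99.0 kt
Leg 4: heading=296.9°, groundspeed=107.6 kt

Leg 1: desired track 94.2°; wind correction -3.9° → command heading 90.3°, groundspeed 93.5 kt
Leg 2: desired track 31.0°; wind correction +2.5° → command heading 33.5°, groundspeed 92.0 kt
Leg 3: desired track 131.0°; wind correction -6.0° → command heading 125.0°, groundspeed 99.0 kt
Leg 4: desired track 291.8°; wind correction +5.1° → command heading 296.9°, groundspeed 107.6 kt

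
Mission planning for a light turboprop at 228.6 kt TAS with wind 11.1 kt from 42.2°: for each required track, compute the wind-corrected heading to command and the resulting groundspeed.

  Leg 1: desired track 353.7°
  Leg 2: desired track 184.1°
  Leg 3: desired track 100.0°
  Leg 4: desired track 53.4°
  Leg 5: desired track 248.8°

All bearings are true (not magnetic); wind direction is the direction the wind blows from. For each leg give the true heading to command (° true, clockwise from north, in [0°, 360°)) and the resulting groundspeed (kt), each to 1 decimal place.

Leg 1: heading=355.8°, groundspeed=221.1 kt
Leg 2: heading=182.4°, groundspeed=237.2 kt
Leg 3: heading=97.6°, groundspeed=222.5 kt
Leg 4: heading=52.9°, groundspeed=217.7 kt
Leg 5: heading=250.0°, groundspeed=238.5 kt

Leg 1: desired track 353.7°; wind correction +2.1° → command heading 355.8°, groundspeed 221.1 kt
Leg 2: desired track 184.1°; wind correction -1.7° → command heading 182.4°, groundspeed 237.2 kt
Leg 3: desired track 100.0°; wind correction -2.4° → command heading 97.6°, groundspeed 222.5 kt
Leg 4: desired track 53.4°; wind correction -0.5° → command heading 52.9°, groundspeed 217.7 kt
Leg 5: desired track 248.8°; wind correction +1.2° → command heading 250.0°, groundspeed 238.5 kt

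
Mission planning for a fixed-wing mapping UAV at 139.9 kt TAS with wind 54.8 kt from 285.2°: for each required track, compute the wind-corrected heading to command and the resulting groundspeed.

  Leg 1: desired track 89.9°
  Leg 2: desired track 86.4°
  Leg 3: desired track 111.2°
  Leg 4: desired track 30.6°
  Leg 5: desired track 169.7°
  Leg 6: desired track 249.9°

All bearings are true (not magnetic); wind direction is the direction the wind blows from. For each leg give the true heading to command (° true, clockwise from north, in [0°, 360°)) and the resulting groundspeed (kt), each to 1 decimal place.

Leg 1: heading=84.0°, groundspeed=192.0 kt
Leg 2: heading=79.1°, groundspeed=190.7 kt
Leg 3: heading=113.5°, groundspeed=194.3 kt
Leg 4: heading=8.4°, groundspeed=144.1 kt
Leg 5: heading=190.4°, groundspeed=154.5 kt
Leg 6: heading=263.0°, groundspeed=91.5 kt

Leg 1: desired track 89.9°; wind correction -5.9° → command heading 84.0°, groundspeed 192.0 kt
Leg 2: desired track 86.4°; wind correction -7.3° → command heading 79.1°, groundspeed 190.7 kt
Leg 3: desired track 111.2°; wind correction +2.3° → command heading 113.5°, groundspeed 194.3 kt
Leg 4: desired track 30.6°; wind correction -22.2° → command heading 8.4°, groundspeed 144.1 kt
Leg 5: desired track 169.7°; wind correction +20.7° → command heading 190.4°, groundspeed 154.5 kt
Leg 6: desired track 249.9°; wind correction +13.1° → command heading 263.0°, groundspeed 91.5 kt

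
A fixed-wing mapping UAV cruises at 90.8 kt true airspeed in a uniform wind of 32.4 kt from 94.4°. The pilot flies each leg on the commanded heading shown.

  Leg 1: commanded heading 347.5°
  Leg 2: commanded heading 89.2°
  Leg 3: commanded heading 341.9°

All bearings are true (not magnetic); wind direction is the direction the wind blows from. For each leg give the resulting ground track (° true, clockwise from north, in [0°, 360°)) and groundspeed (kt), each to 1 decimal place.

Leg 1: heading 347.5°; drift -17.2° → track 330.3°, groundspeed 104.9 kt
Leg 2: heading 89.2°; drift -2.9° → track 86.3°, groundspeed 58.6 kt
Leg 3: heading 341.9°; drift -16.2° → track 325.7°, groundspeed 107.5 kt

Leg 1: track=330.3°, groundspeed=104.9 kt
Leg 2: track=86.3°, groundspeed=58.6 kt
Leg 3: track=325.7°, groundspeed=107.5 kt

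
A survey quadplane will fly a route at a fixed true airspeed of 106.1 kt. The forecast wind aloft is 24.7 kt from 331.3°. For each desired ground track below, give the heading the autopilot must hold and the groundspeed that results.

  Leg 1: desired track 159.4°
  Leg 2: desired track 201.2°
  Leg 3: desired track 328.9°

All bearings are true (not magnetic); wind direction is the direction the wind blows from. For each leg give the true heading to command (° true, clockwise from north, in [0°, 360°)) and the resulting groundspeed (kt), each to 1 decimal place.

Leg 1: desired track 159.4°; wind correction +1.9° → command heading 161.3°, groundspeed 130.5 kt
Leg 2: desired track 201.2°; wind correction +10.3° → command heading 211.5°, groundspeed 120.3 kt
Leg 3: desired track 328.9°; wind correction +0.6° → command heading 329.5°, groundspeed 81.4 kt

Leg 1: heading=161.3°, groundspeed=130.5 kt
Leg 2: heading=211.5°, groundspeed=120.3 kt
Leg 3: heading=329.5°, groundspeed=81.4 kt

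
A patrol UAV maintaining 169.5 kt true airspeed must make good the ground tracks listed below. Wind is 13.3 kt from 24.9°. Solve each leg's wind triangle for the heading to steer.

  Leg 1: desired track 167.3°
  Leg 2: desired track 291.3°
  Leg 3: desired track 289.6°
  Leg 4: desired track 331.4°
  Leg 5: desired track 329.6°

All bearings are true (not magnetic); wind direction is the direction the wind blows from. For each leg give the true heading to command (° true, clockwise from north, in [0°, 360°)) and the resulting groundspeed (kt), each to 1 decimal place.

Leg 1: desired track 167.3°; wind correction -2.7° → command heading 164.6°, groundspeed 179.8 kt
Leg 2: desired track 291.3°; wind correction +4.5° → command heading 295.8°, groundspeed 169.8 kt
Leg 3: desired track 289.6°; wind correction +4.5° → command heading 294.1°, groundspeed 170.2 kt
Leg 4: desired track 331.4°; wind correction +3.6° → command heading 335.0°, groundspeed 161.3 kt
Leg 5: desired track 329.6°; wind correction +3.7° → command heading 333.3°, groundspeed 161.6 kt

Leg 1: heading=164.6°, groundspeed=179.8 kt
Leg 2: heading=295.8°, groundspeed=169.8 kt
Leg 3: heading=294.1°, groundspeed=170.2 kt
Leg 4: heading=335.0°, groundspeed=161.3 kt
Leg 5: heading=333.3°, groundspeed=161.6 kt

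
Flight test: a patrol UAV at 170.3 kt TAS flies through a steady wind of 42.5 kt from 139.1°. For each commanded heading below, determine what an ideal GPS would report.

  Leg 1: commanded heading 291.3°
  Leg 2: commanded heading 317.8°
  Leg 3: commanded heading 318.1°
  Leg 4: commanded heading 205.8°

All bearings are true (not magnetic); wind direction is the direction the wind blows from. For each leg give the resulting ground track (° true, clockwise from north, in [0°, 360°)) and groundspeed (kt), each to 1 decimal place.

Leg 1: track=296.7°, groundspeed=208.8 kt
Leg 2: track=318.1°, groundspeed=212.8 kt
Leg 3: track=318.3°, groundspeed=212.8 kt
Leg 4: track=220.1°, groundspeed=158.4 kt

Leg 1: heading 291.3°; drift +5.4° → track 296.7°, groundspeed 208.8 kt
Leg 2: heading 317.8°; drift +0.3° → track 318.1°, groundspeed 212.8 kt
Leg 3: heading 318.1°; drift +0.2° → track 318.3°, groundspeed 212.8 kt
Leg 4: heading 205.8°; drift +14.3° → track 220.1°, groundspeed 158.4 kt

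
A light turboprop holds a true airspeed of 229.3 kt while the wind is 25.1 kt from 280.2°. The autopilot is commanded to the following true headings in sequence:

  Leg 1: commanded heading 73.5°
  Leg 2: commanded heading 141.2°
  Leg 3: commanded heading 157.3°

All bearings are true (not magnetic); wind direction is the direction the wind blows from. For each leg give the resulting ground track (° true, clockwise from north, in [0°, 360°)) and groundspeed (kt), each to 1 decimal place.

Leg 1: track=76.1°, groundspeed=252.0 kt
Leg 2: track=137.4°, groundspeed=248.8 kt
Leg 3: track=152.3°, groundspeed=243.8 kt

Leg 1: heading 73.5°; drift +2.6° → track 76.1°, groundspeed 252.0 kt
Leg 2: heading 141.2°; drift -3.8° → track 137.4°, groundspeed 248.8 kt
Leg 3: heading 157.3°; drift -5.0° → track 152.3°, groundspeed 243.8 kt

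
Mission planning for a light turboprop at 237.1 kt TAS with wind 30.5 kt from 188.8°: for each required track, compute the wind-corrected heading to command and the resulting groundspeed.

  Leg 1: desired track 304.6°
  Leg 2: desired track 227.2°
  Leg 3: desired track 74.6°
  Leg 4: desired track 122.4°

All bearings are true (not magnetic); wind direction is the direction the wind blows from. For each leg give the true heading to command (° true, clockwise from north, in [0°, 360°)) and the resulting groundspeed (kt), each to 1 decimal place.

Leg 1: desired track 304.6°; wind correction -6.7° → command heading 297.9°, groundspeed 248.8 kt
Leg 2: desired track 227.2°; wind correction -4.6° → command heading 222.6°, groundspeed 212.4 kt
Leg 3: desired track 74.6°; wind correction +6.7° → command heading 81.3°, groundspeed 248.0 kt
Leg 4: desired track 122.4°; wind correction +6.8° → command heading 129.2°, groundspeed 223.2 kt

Leg 1: heading=297.9°, groundspeed=248.8 kt
Leg 2: heading=222.6°, groundspeed=212.4 kt
Leg 3: heading=81.3°, groundspeed=248.0 kt
Leg 4: heading=129.2°, groundspeed=223.2 kt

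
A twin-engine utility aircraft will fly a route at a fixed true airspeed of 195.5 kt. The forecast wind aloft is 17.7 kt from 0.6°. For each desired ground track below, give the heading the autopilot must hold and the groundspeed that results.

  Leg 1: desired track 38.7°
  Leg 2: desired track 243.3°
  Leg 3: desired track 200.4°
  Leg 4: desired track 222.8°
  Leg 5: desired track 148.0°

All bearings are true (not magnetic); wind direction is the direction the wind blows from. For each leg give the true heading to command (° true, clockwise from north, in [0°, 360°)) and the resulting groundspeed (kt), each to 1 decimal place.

Leg 1: desired track 38.7°; wind correction -3.2° → command heading 35.5°, groundspeed 181.3 kt
Leg 2: desired track 243.3°; wind correction +4.6° → command heading 247.9°, groundspeed 203.0 kt
Leg 3: desired track 200.4°; wind correction +1.8° → command heading 202.2°, groundspeed 212.1 kt
Leg 4: desired track 222.8°; wind correction +3.5° → command heading 226.3°, groundspeed 208.3 kt
Leg 5: desired track 148.0°; wind correction -2.8° → command heading 145.2°, groundspeed 210.2 kt

Leg 1: heading=35.5°, groundspeed=181.3 kt
Leg 2: heading=247.9°, groundspeed=203.0 kt
Leg 3: heading=202.2°, groundspeed=212.1 kt
Leg 4: heading=226.3°, groundspeed=208.3 kt
Leg 5: heading=145.2°, groundspeed=210.2 kt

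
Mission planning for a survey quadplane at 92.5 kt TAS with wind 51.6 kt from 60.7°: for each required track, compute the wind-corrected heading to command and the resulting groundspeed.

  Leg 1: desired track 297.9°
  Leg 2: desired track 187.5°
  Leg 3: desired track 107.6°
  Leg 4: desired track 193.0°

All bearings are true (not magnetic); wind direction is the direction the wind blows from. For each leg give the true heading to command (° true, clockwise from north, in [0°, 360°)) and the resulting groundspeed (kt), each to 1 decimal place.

Leg 1: desired track 297.9°; wind correction +28.0° → command heading 325.9°, groundspeed 109.7 kt
Leg 2: desired track 187.5°; wind correction -26.5° → command heading 161.0°, groundspeed 113.7 kt
Leg 3: desired track 107.6°; wind correction -24.0° → command heading 83.6°, groundspeed 49.2 kt
Leg 4: desired track 193.0°; wind correction -24.4° → command heading 168.6°, groundspeed 119.0 kt

Leg 1: heading=325.9°, groundspeed=109.7 kt
Leg 2: heading=161.0°, groundspeed=113.7 kt
Leg 3: heading=83.6°, groundspeed=49.2 kt
Leg 4: heading=168.6°, groundspeed=119.0 kt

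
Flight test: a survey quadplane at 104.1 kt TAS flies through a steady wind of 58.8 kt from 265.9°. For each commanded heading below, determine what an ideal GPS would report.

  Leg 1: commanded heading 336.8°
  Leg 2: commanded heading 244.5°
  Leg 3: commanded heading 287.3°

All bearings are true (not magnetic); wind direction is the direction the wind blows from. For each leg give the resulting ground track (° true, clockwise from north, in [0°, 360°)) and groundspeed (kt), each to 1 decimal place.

Leg 1: heading 336.8°; drift +33.2° → track 10.0°, groundspeed 101.4 kt
Leg 2: heading 244.5°; drift -23.5° → track 221.0°, groundspeed 53.8 kt
Leg 3: heading 287.3°; drift +23.5° → track 310.8°, groundspeed 53.8 kt

Leg 1: track=10.0°, groundspeed=101.4 kt
Leg 2: track=221.0°, groundspeed=53.8 kt
Leg 3: track=310.8°, groundspeed=53.8 kt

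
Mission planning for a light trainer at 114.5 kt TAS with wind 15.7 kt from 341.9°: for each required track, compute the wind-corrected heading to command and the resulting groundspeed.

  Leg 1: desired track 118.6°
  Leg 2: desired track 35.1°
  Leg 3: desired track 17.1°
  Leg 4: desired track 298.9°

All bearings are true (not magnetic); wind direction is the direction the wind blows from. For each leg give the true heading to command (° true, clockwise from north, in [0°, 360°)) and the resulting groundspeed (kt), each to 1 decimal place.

Leg 1: heading=113.2°, groundspeed=125.4 kt
Leg 2: heading=28.8°, groundspeed=104.4 kt
Leg 3: heading=12.6°, groundspeed=101.3 kt
Leg 4: heading=304.3°, groundspeed=102.5 kt

Leg 1: desired track 118.6°; wind correction -5.4° → command heading 113.2°, groundspeed 125.4 kt
Leg 2: desired track 35.1°; wind correction -6.3° → command heading 28.8°, groundspeed 104.4 kt
Leg 3: desired track 17.1°; wind correction -4.5° → command heading 12.6°, groundspeed 101.3 kt
Leg 4: desired track 298.9°; wind correction +5.4° → command heading 304.3°, groundspeed 102.5 kt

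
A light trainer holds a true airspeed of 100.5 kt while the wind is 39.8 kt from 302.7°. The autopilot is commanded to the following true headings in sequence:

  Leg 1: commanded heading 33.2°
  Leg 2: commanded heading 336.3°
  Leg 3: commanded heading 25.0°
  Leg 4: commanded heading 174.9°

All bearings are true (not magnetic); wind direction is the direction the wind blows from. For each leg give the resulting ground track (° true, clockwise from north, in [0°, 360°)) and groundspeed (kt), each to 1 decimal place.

Leg 1: track=54.7°, groundspeed=108.4 kt
Leg 2: track=354.4°, groundspeed=70.9 kt
Leg 3: track=47.5°, groundspeed=103.0 kt
Leg 4: track=160.8°, groundspeed=128.8 kt

Leg 1: heading 33.2°; drift +21.5° → track 54.7°, groundspeed 108.4 kt
Leg 2: heading 336.3°; drift +18.1° → track 354.4°, groundspeed 70.9 kt
Leg 3: heading 25.0°; drift +22.5° → track 47.5°, groundspeed 103.0 kt
Leg 4: heading 174.9°; drift -14.1° → track 160.8°, groundspeed 128.8 kt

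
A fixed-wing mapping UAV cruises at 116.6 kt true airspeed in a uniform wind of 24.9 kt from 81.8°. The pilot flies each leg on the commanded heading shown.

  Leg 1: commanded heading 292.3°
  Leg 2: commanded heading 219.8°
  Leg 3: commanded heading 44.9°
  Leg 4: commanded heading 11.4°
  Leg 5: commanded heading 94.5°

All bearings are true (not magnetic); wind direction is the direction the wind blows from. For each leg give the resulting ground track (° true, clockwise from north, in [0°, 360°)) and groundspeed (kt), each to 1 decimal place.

Leg 1: heading 292.3°; drift -5.2° → track 287.1°, groundspeed 138.6 kt
Leg 2: heading 219.8°; drift +7.0° → track 226.8°, groundspeed 136.1 kt
Leg 3: heading 44.9°; drift -8.8° → track 36.1°, groundspeed 97.8 kt
Leg 4: heading 11.4°; drift -12.2° → track 359.2°, groundspeed 110.8 kt
Leg 5: heading 94.5°; drift +3.4° → track 97.9°, groundspeed 92.5 kt

Leg 1: track=287.1°, groundspeed=138.6 kt
Leg 2: track=226.8°, groundspeed=136.1 kt
Leg 3: track=36.1°, groundspeed=97.8 kt
Leg 4: track=359.2°, groundspeed=110.8 kt
Leg 5: track=97.9°, groundspeed=92.5 kt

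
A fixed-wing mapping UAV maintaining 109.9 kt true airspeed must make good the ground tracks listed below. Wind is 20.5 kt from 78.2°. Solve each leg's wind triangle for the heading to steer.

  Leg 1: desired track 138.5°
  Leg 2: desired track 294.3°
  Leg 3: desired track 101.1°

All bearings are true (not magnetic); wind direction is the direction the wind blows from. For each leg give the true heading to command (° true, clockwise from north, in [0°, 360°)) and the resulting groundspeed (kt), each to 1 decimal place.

Leg 1: heading=129.2°, groundspeed=98.3 kt
Leg 2: heading=300.6°, groundspeed=125.8 kt
Leg 3: heading=96.9°, groundspeed=90.7 kt

Leg 1: desired track 138.5°; wind correction -9.3° → command heading 129.2°, groundspeed 98.3 kt
Leg 2: desired track 294.3°; wind correction +6.3° → command heading 300.6°, groundspeed 125.8 kt
Leg 3: desired track 101.1°; wind correction -4.2° → command heading 96.9°, groundspeed 90.7 kt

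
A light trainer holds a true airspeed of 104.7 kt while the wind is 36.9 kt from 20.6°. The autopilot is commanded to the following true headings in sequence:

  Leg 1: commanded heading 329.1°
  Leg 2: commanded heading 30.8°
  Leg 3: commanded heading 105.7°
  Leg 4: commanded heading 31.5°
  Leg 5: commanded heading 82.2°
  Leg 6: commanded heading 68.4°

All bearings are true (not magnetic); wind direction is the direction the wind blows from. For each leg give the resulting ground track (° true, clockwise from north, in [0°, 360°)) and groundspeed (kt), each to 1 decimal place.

Leg 1: track=309.6°, groundspeed=86.7 kt
Leg 2: track=36.3°, groundspeed=68.7 kt
Leg 3: track=125.6°, groundspeed=108.0 kt
Leg 4: track=37.3°, groundspeed=68.8 kt
Leg 5: track=102.6°, groundspeed=93.0 kt
Leg 6: track=87.3°, groundspeed=84.5 kt

Leg 1: heading 329.1°; drift -19.5° → track 309.6°, groundspeed 86.7 kt
Leg 2: heading 30.8°; drift +5.5° → track 36.3°, groundspeed 68.7 kt
Leg 3: heading 105.7°; drift +19.9° → track 125.6°, groundspeed 108.0 kt
Leg 4: heading 31.5°; drift +5.8° → track 37.3°, groundspeed 68.8 kt
Leg 5: heading 82.2°; drift +20.4° → track 102.6°, groundspeed 93.0 kt
Leg 6: heading 68.4°; drift +18.9° → track 87.3°, groundspeed 84.5 kt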